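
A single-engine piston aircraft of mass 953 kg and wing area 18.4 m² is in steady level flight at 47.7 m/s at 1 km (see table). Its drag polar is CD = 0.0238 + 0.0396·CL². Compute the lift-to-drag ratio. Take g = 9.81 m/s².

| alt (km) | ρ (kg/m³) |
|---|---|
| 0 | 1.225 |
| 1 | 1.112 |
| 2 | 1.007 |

At 1 km, from the table: ρ = 1.112 kg/m³.
Level flight ⇒ L = W = m·g = 953 × 9.81 = 9348.9 N.
Dynamic pressure q = 0.5 × 1.112 × 47.7² = 1265 Pa.
CL = 2W/(ρv²S) = 2×9348.9/(1.112×47.7²×18.4) = 0.4016.
CD = 0.0238 + 0.0396 × 0.4016² = 0.03019.
L/D = CL/CD = 0.4016 / 0.03019 = 13.3

L/D = 13.3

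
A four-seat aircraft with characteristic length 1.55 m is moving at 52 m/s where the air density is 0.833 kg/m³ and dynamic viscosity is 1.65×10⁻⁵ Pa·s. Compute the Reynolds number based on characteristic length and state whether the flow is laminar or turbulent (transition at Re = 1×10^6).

Re = 4.07×10^6 (turbulent)

Re = ρ·v·c/μ = 0.833 × 52 × 1.55 / (1.65×10⁻⁵) = 4.07×10^6
Since 4.07×10^6 > 1×10^6, the flow is turbulent.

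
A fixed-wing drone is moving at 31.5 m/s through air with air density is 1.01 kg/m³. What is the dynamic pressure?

q = 501 Pa

q = ½ρv² = ½ × 1.01 × 31.5² = 501 Pa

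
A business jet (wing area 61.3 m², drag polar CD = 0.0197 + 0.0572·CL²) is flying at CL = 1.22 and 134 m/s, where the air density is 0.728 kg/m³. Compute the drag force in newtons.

CD = 0.0197 + 0.0572 × 1.22² = 0.1048
D = ½ρv²S·CD = ½ × 0.728 × 134² × 61.3 × 0.1048 = 42000 N

D = 42000 N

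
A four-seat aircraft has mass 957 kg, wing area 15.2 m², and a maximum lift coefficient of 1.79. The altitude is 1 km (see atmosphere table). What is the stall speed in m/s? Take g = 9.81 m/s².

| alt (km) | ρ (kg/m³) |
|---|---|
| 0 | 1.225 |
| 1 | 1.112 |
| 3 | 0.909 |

At 1 km, from the table: ρ = 1.112 kg/m³.
At stall, lift equals weight: L = W = m·g = 957 × 9.81 = 9388 N.
From L = ½ρV²S·CL,max = W: V_stall = √(2W/(ρSCL,max)) = √(2·9388/(1.112·15.2·1.79))
V_stall = √620.6 = 24.9 m/s

V_stall = 24.9 m/s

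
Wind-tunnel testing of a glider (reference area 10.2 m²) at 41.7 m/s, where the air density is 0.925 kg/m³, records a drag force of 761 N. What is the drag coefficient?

From D = ½ρv²S·CD, rearranging gives CD = 2D/(ρv²S).
CD = 2 × 761 / (0.925 × 41.7² × 10.2) = 0.0928

CD = 0.0928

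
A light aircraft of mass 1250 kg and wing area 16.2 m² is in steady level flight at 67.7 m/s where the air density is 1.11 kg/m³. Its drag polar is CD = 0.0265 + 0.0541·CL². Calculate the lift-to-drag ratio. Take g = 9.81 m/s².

Level flight ⇒ L = W = m·g = 1250 × 9.81 = 12262 N.
Dynamic pressure q = 0.5 × 1.11 × 67.7² = 2544 Pa.
CL = W/(q·S) = 12262 / (2544 × 16.2) = 0.2976.
CD = 0.0265 + 0.0541 × 0.2976² = 0.03129.
L/D = CL/CD = 0.2976 / 0.03129 = 9.51

L/D = 9.51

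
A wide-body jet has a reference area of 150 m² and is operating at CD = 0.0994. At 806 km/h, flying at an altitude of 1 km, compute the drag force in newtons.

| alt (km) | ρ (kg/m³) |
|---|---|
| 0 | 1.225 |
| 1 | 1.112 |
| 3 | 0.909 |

D = 4.16×10^5 N

At 1 km, from the table: ρ = 1.112 kg/m³.
Convert speed: v = 806 km/h ÷ 3.6 = 223.9 m/s.
Dynamic pressure q = ½ρv² = ½ × 1.112 × 223.9² = 27870 Pa.
D = q·S·CD = 27870 × 150 × 0.0994 = 4.16×10^5 N ≈ 416 kN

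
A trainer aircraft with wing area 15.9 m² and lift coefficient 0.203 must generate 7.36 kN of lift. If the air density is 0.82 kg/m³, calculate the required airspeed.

v = 74.6 m/s

L = ½ρv²S·CL ⇒ v = √(2L/(ρ·S·CL))
v = √(2 × 7360 / (0.82 × 15.9 × 0.203)) = √5562 = 74.6 m/s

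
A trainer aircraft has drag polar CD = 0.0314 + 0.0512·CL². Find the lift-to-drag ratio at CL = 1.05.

L/D = 12

CD = 0.0314 + 0.0512 × 1.05² = 0.08785
L/D = CL/CD = 1.05 / 0.08785 = 12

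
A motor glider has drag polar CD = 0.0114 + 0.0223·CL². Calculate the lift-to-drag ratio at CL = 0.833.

L/D = 31

CD = 0.0114 + 0.0223 × 0.833² = 0.02687
L/D = CL/CD = 0.833 / 0.02687 = 31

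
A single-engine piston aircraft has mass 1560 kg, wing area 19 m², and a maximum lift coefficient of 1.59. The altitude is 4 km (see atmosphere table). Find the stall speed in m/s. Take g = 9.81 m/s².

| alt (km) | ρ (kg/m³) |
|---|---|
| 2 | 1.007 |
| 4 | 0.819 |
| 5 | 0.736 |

At 4 km, from the table: ρ = 0.819 kg/m³.
Stall occurs when L = W at CL,max. W = mg = 1560 × 9.81 = 15300 N.
V_stall = √(2W/(ρ·S·CL,max)) = √(2 × 15300 / (0.819 × 19 × 1.59))
V_stall = √1237 = 35.2 m/s

V_stall = 35.2 m/s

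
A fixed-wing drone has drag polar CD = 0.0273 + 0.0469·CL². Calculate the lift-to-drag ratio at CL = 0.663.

L/D = 13.8

CD = 0.0273 + 0.0469 × 0.663² = 0.04792
L/D = CL/CD = 0.663 / 0.04792 = 13.8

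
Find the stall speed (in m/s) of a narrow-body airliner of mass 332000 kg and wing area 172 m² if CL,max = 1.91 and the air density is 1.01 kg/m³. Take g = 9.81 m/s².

At stall, lift equals weight: L = W = m·g = 332000 × 9.81 = 3.257×10^6 N.
From L = ½ρV²S·CL,max = W: V_stall = √(2W/(ρSCL,max)) = √(2·3.257×10^6/(1.01·172·1.91))
V_stall = √19630 = 140 m/s

V_stall = 140 m/s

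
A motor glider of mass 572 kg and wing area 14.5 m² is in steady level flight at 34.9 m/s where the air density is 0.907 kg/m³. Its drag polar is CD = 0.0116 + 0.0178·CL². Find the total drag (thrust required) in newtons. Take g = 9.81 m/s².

Weight W = mg = 572 × 9.81 = 5611.3 N; in level flight L = W.
q = ½ρv² = ½ × 0.907 × 34.9² = 552.4 Pa.
Required CL = L/(qS) = 5611.3/(552.4·14.5) = 0.7006.
CD = 0.0116 + 0.0178 × 0.7006² = 0.02034.
D = q·S·CD = 552.4 × 14.5 × 0.02034 = 162.9 N

D = 163 N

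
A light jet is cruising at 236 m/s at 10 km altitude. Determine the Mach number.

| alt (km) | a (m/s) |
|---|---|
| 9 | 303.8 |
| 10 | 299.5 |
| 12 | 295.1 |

At 10 km, from the table: a = 299.5 m/s.
M = v/a = 236 / 299.5 = 0.788

M = 0.788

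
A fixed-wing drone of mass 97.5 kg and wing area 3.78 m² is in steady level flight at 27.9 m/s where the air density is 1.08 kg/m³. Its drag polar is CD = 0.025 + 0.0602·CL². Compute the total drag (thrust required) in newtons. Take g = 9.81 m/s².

Weight W = mg = 97.5 × 9.81 = 956.48 N; in level flight L = W.
Dynamic pressure q = 0.5 × 1.08 × 27.9² = 420.3 Pa.
CL = W/(q·S) = 956.48 / (420.3 × 3.78) = 0.602.
CD = 0.025 + 0.0602 × 0.602² = 0.04682.
D = q·S·CD = 420.3 × 3.78 × 0.04682 = 74.38 N

D = 74.4 N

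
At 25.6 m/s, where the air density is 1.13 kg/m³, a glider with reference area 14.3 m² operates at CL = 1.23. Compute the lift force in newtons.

L = 6510 N

Dynamic pressure q = ½ρv² = ½ × 1.13 × 25.6² = 370.3 Pa.
L = q·S·CL = 370.3 × 14.3 × 1.23 = 6510 N ≈ 6.51 kN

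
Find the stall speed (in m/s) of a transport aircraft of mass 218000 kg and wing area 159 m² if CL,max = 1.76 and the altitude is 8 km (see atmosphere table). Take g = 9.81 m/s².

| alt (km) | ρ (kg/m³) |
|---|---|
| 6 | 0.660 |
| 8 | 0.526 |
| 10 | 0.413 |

V_stall = 170 m/s

At 8 km, from the table: ρ = 0.526 kg/m³.
Weight W = mg = 218000 × 9.81 = 2.139×10^6 N.
From L = ½ρV²S·CL,max = W: V_stall = √(2W/(ρSCL,max)) = √(2·2.139×10^6/(0.526·159·1.76))
V_stall = √29060 = 170 m/s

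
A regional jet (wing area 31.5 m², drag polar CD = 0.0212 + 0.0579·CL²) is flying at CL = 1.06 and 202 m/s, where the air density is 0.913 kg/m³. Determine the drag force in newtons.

D = 50600 N

CD = 0.0212 + 0.0579 × 1.06² = 0.08626
D = ½ρv²S·CD = ½ × 0.913 × 202² × 31.5 × 0.08626 = 50600 N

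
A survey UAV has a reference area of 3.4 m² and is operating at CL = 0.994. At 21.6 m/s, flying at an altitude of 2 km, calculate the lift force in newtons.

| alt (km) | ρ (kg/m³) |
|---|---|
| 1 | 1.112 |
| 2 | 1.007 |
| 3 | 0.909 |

At 2 km, from the table: ρ = 1.007 kg/m³.
L = ½ρv²S·CL = ½ × 1.007 × 21.6² × 3.4 × 0.994 = 794 N

L = 794 N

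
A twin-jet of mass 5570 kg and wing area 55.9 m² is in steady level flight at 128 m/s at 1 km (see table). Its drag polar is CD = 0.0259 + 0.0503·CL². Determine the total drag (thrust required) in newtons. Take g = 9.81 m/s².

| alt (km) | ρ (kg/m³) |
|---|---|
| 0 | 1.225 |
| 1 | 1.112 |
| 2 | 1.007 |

At 1 km, from the table: ρ = 1.112 kg/m³.
Weight W = mg = 5570 × 9.81 = 54642 N; in level flight L = W.
q = ½ρv² = ½ × 1.112 × 128² = 9110 Pa.
CL = 2W/(ρv²S) = 2×54642/(1.112×128²×55.9) = 0.1073.
CD = 0.0259 + 0.0503 × 0.1073² = 0.02648.
D = q·S·CD = 9110 × 55.9 × 0.02648 = 13480 N

D = 13500 N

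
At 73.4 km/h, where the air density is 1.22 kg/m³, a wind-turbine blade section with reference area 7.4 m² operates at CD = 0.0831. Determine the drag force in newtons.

D = 156 N

Convert speed: v = 73.4 km/h ÷ 3.6 = 20.39 m/s.
Dynamic pressure q = ½ρv² = ½ × 1.22 × 20.39² = 253.6 Pa.
D = q·S·CD = 253.6 × 7.4 × 0.0831 = 156 N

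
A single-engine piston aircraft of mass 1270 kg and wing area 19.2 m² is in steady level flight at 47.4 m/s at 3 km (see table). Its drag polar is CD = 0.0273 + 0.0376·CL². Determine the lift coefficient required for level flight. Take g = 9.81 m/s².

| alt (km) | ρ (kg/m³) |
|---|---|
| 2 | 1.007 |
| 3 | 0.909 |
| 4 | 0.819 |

At 3 km, from the table: ρ = 0.909 kg/m³.
Weight W = mg = 1270 × 9.81 = 12459 N; in level flight L = W.
Dynamic pressure q = 0.5 × 0.909 × 47.4² = 1021 Pa.
CL = 2W/(ρv²S) = 2×12459/(0.909×47.4²×19.2) = 0.6354.

CL = 0.635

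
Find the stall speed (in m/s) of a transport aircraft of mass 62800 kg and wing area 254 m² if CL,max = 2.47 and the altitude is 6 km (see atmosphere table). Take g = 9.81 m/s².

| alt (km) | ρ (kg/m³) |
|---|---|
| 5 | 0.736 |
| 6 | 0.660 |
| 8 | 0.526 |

V_stall = 54.5 m/s

At 6 km, from the table: ρ = 0.660 kg/m³.
Weight W = mg = 62800 × 9.81 = 6.161×10^5 N.
V_stall = √(2W/(ρ·S·CL,max)) = √(2 × 6.161×10^5 / (0.66 × 254 × 2.47))
V_stall = √2976 = 54.5 m/s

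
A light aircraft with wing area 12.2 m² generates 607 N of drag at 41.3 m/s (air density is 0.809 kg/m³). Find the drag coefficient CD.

From D = ½ρv²S·CD, rearranging gives CD = 2D/(ρv²S).
CD = 2 × 607 / (0.809 × 41.3² × 12.2) = 0.0721

CD = 0.0721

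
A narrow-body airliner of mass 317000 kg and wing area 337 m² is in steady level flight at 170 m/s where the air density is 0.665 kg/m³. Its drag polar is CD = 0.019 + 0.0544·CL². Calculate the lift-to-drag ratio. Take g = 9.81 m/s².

L/D = 13.9

Level flight ⇒ L = W = m·g = 317000 × 9.81 = 3.1098×10^6 N.
q = ½ρv² = ½ × 0.665 × 170² = 9609 Pa.
Required CL = L/(qS) = 3.1098×10^6/(9609·337) = 0.9603.
CD = 0.019 + 0.0544 × 0.9603² = 0.06917.
L/D = CL/CD = 0.9603 / 0.06917 = 13.9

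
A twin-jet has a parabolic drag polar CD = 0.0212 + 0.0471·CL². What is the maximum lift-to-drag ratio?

For CD = CD0 + K·CL², (L/D)max occurs at CL* = √(CD0/K) and equals 1/(2√(K·CD0)).
(L/D)max = 1/(2√(0.0471 × 0.0212)) = 1/(2 × 0.0316) = 15.8

(L/D)max = 15.8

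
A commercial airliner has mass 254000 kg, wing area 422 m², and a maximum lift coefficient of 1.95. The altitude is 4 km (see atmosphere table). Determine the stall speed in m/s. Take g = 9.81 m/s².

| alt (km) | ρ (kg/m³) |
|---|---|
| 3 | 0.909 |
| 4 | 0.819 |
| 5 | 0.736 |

At 4 km, from the table: ρ = 0.819 kg/m³.
At stall, lift equals weight: L = W = m·g = 254000 × 9.81 = 2.492×10^6 N.
From L = ½ρV²S·CL,max = W: V_stall = √(2W/(ρSCL,max)) = √(2·2.492×10^6/(0.819·422·1.95))
V_stall = √7394 = 86 m/s

V_stall = 86 m/s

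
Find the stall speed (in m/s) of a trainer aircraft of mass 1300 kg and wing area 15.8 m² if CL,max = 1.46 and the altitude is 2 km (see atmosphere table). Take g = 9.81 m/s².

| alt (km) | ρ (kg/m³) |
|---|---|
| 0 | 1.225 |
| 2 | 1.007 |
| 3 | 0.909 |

V_stall = 33.1 m/s

At 2 km, from the table: ρ = 1.007 kg/m³.
Weight W = mg = 1300 × 9.81 = 12750 N.
From L = ½ρV²S·CL,max = W: V_stall = √(2W/(ρSCL,max)) = √(2·12750/(1.007·15.8·1.46))
V_stall = √1098 = 33.1 m/s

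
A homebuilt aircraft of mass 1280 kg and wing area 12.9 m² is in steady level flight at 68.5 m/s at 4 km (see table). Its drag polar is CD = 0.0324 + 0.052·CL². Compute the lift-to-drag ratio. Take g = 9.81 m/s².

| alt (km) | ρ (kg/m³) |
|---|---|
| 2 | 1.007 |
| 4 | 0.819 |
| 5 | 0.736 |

L/D = 11.1

At 4 km, from the table: ρ = 0.819 kg/m³.
Level flight ⇒ L = W = m·g = 1280 × 9.81 = 12557 N.
Dynamic pressure q = 0.5 × 0.819 × 68.5² = 1921 Pa.
Required CL = L/(qS) = 12557/(1921·12.9) = 0.5066.
CD = 0.0324 + 0.052 × 0.5066² = 0.04574.
L/D = CL/CD = 0.5066 / 0.04574 = 11.1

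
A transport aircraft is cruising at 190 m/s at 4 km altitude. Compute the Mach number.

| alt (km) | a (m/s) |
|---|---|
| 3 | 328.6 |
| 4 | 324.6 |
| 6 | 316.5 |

M = 0.585

At 4 km, from the table: a = 324.6 m/s.
M = v/a = 190 / 324.6 = 0.585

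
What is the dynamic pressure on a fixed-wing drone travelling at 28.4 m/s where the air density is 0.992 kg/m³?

q = 400 Pa

q = ½ρv² = ½ × 0.992 × 28.4² = 400 Pa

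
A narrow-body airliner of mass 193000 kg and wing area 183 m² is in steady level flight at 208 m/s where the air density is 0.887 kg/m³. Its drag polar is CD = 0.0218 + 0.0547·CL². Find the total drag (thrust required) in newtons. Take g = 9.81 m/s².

D = 1.32×10^5 N

In steady level flight, lift balances weight: W = mg = 193000 × 9.81 = 1.8933×10^6 N.
q = ½ρv² = ½ × 0.887 × 208² = 19190 Pa.
CL = 2W/(ρv²S) = 2×1.8933×10^6/(0.887×208²×183) = 0.5392.
CD = 0.0218 + 0.0547 × 0.5392² = 0.0377.
D = q·S·CD = 19190 × 183 × 0.0377 = 1.324×10^5 N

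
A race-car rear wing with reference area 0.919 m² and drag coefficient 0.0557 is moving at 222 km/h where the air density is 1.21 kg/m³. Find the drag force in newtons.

Convert speed: v = 222 km/h ÷ 3.6 = 61.67 m/s.
D = ½ρv²S·CD = ½ × 1.21 × 61.67² × 0.919 × 0.0557 = 118 N

D = 118 N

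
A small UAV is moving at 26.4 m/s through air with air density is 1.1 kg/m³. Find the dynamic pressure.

q = 383 Pa

q = ½ρv² = ½ × 1.1 × 26.4² = 383 Pa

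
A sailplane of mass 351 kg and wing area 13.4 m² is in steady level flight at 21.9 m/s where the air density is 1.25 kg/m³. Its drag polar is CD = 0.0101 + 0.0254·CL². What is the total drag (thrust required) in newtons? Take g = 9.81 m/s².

In steady level flight, lift balances weight: W = mg = 351 × 9.81 = 3443.3 N.
Dynamic pressure q = 0.5 × 1.25 × 21.9² = 299.8 Pa.
CL = 2W/(ρv²S) = 2×3443.3/(1.25×21.9²×13.4) = 0.8572.
CD = 0.0101 + 0.0254 × 0.8572² = 0.02877.
D = q·S·CD = 299.8 × 13.4 × 0.02877 = 115.5 N

D = 116 N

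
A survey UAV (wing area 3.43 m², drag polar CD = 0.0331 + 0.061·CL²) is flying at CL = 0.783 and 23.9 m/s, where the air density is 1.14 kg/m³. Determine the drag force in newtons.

D = 78.7 N

CD = 0.0331 + 0.061 × 0.783² = 0.0705
D = ½ρv²S·CD = ½ × 1.14 × 23.9² × 3.43 × 0.0705 = 78.7 N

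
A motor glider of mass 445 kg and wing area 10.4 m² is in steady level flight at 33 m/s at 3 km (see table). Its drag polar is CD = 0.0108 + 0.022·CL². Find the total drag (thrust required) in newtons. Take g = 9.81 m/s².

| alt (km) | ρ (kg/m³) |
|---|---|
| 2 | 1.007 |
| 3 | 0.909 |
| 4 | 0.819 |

D = 137 N

At 3 km, from the table: ρ = 0.909 kg/m³.
In steady level flight, lift balances weight: W = mg = 445 × 9.81 = 4365.4 N.
Dynamic pressure q = 0.5 × 0.909 × 33² = 495 Pa.
CL = 2W/(ρv²S) = 2×4365.4/(0.909×33²×10.4) = 0.8481.
CD = 0.0108 + 0.022 × 0.8481² = 0.02662.
D = q·S·CD = 495 × 10.4 × 0.02662 = 137 N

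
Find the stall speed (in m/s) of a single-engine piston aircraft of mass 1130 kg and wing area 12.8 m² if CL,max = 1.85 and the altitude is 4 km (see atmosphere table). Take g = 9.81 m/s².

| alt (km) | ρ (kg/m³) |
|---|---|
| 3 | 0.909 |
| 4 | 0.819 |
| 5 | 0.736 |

At 4 km, from the table: ρ = 0.819 kg/m³.
Weight W = mg = 1130 × 9.81 = 11090 N.
From L = ½ρV²S·CL,max = W: V_stall = √(2W/(ρSCL,max)) = √(2·11090/(0.819·12.8·1.85))
V_stall = √1143 = 33.8 m/s

V_stall = 33.8 m/s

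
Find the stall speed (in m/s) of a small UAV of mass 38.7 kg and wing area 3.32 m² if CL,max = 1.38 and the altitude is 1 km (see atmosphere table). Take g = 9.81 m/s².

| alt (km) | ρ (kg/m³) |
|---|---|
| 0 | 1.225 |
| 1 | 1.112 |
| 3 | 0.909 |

V_stall = 12.2 m/s

At 1 km, from the table: ρ = 1.112 kg/m³.
Weight W = mg = 38.7 × 9.81 = 379.6 N.
V_stall = √(2W/(ρ·S·CL,max)) = √(2 × 379.6 / (1.112 × 3.32 × 1.38))
V_stall = √149 = 12.2 m/s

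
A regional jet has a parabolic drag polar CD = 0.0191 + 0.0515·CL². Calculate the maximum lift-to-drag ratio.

For CD = CD0 + K·CL², (L/D)max occurs at CL* = √(CD0/K) and equals 1/(2√(K·CD0)).
(L/D)max = 1/(2√(0.0515 × 0.0191)) = 1/(2 × 0.03136) = 15.9

(L/D)max = 15.9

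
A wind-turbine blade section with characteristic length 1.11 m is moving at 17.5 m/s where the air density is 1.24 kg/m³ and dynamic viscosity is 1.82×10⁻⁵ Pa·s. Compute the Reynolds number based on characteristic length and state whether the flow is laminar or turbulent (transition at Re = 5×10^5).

Re = ρ·v·c/μ = 1.24 × 17.5 × 1.11 / (1.82×10⁻⁵) = 1.32×10^6
Since 1.32×10^6 > 5×10^5, the flow is turbulent.

Re = 1.32×10^6 (turbulent)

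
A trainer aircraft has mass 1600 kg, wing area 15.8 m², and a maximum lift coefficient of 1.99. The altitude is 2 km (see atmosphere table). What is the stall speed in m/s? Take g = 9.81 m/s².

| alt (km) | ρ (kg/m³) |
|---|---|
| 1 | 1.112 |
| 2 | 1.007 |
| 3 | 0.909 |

At 2 km, from the table: ρ = 1.007 kg/m³.
Stall occurs when L = W at CL,max. W = mg = 1600 × 9.81 = 15700 N.
V_stall = √(2W/(ρ·S·CL,max)) = √(2 × 15700 / (1.007 × 15.8 × 1.99))
V_stall = √991.5 = 31.5 m/s

V_stall = 31.5 m/s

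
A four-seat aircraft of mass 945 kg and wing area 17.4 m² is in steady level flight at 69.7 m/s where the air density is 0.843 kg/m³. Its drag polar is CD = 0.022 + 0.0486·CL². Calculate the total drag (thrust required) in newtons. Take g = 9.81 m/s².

D = 901 N

Level flight ⇒ L = W = m·g = 945 × 9.81 = 9270.5 N.
q = ½ρv² = ½ × 0.843 × 69.7² = 2048 Pa.
Required CL = L/(qS) = 9270.5/(2048·17.4) = 0.2602.
CD = 0.022 + 0.0486 × 0.2602² = 0.02529.
D = q·S·CD = 2048 × 17.4 × 0.02529 = 901.1 N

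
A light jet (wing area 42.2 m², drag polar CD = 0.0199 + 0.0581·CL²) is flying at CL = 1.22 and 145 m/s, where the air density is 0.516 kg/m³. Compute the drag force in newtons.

D = 24400 N

CD = 0.0199 + 0.0581 × 1.22² = 0.1064
D = ½ρv²S·CD = ½ × 0.516 × 145² × 42.2 × 0.1064 = 24400 N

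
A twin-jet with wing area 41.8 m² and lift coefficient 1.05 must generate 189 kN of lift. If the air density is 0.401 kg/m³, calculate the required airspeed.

L = ½ρv²S·CL ⇒ v = √(2L/(ρ·S·CL))
v = √(2 × 1.89×10^5 / (0.401 × 41.8 × 1.05)) = √21480 = 147 m/s

v = 147 m/s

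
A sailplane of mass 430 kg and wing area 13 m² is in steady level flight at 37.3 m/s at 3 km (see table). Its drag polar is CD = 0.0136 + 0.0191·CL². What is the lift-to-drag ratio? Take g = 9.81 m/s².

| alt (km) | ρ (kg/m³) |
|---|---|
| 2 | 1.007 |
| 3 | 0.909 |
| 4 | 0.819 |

At 3 km, from the table: ρ = 0.909 kg/m³.
Level flight ⇒ L = W = m·g = 430 × 9.81 = 4218.3 N.
Dynamic pressure q = 0.5 × 0.909 × 37.3² = 632.3 Pa.
CL = 2W/(ρv²S) = 2×4218.3/(0.909×37.3²×13) = 0.5131.
CD = 0.0136 + 0.0191 × 0.5131² = 0.01863.
L/D = CL/CD = 0.5131 / 0.01863 = 27.5

L/D = 27.5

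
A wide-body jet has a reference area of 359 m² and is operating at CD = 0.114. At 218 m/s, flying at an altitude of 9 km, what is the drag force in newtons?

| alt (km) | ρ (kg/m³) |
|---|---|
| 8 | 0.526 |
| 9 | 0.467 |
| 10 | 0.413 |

D = 4.54×10^5 N

At 9 km, from the table: ρ = 0.467 kg/m³.
D = ½ρv²S·CD = ½ × 0.467 × 218² × 359 × 0.114 = 4.54×10^5 N ≈ 454 kN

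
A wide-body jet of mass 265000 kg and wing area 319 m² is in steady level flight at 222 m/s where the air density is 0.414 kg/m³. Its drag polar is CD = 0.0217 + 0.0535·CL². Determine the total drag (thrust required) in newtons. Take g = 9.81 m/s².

D = 1.82×10^5 N

In steady level flight, lift balances weight: W = mg = 265000 × 9.81 = 2.5996×10^6 N.
q = ½ρv² = ½ × 0.414 × 222² = 10200 Pa.
CL = 2W/(ρv²S) = 2×2.5996×10^6/(0.414×222²×319) = 0.7988.
CD = 0.0217 + 0.0535 × 0.7988² = 0.05584.
D = q·S·CD = 10200 × 319 × 0.05584 = 1.817×10^5 N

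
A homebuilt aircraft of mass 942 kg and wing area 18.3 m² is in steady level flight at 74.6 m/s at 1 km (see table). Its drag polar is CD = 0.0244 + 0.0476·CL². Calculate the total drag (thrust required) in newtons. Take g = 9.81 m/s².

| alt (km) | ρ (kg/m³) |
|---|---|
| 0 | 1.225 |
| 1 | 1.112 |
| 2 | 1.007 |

D = 1450 N

At 1 km, from the table: ρ = 1.112 kg/m³.
Level flight ⇒ L = W = m·g = 942 × 9.81 = 9241 N.
q = ½ρv² = ½ × 1.112 × 74.6² = 3094 Pa.
CL = 2W/(ρv²S) = 2×9241/(1.112×74.6²×18.3) = 0.1632.
CD = 0.0244 + 0.0476 × 0.1632² = 0.02567.
D = q·S·CD = 3094 × 18.3 × 0.02567 = 1453 N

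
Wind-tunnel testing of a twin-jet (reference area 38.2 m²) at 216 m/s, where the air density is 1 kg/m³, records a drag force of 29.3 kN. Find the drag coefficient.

CD = 0.0329

From D = ½ρv²S·CD, rearranging gives CD = 2D/(ρv²S).
CD = 2 × 29300 / (1 × 216² × 38.2) = 0.0329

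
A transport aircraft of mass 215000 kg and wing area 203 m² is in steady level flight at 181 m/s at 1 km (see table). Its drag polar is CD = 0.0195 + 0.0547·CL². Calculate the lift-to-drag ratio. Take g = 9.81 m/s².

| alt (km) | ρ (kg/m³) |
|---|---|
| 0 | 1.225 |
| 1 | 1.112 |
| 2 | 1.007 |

At 1 km, from the table: ρ = 1.112 kg/m³.
In steady level flight, lift balances weight: W = mg = 215000 × 9.81 = 2.1092×10^6 N.
Dynamic pressure q = 0.5 × 1.112 × 181² = 18220 Pa.
Required CL = L/(qS) = 2.1092×10^6/(18220·203) = 0.5704.
CD = 0.0195 + 0.0547 × 0.5704² = 0.0373.
L/D = CL/CD = 0.5704 / 0.0373 = 15.3

L/D = 15.3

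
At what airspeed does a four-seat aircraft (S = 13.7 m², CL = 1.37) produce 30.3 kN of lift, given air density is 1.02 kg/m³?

v = 56.3 m/s

L = ½ρv²S·CL ⇒ v = √(2L/(ρ·S·CL))
v = √(2 × 30300 / (1.02 × 13.7 × 1.37)) = √3165 = 56.3 m/s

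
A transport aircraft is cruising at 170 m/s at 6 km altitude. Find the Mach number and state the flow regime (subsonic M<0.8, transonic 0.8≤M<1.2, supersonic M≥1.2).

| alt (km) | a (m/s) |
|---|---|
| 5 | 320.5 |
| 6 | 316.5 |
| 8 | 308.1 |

At 6 km, from the table: a = 316.5 m/s.
M = v/a = 170 / 316.5 = 0.537
M = 0.537 → subsonic.

M = 0.537 (subsonic)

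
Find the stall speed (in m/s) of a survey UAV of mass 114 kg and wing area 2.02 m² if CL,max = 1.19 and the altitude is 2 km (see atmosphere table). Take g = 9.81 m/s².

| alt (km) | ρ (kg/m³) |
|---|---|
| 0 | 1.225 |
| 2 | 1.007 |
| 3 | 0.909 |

V_stall = 30.4 m/s

At 2 km, from the table: ρ = 1.007 kg/m³.
Weight W = mg = 114 × 9.81 = 1118 N.
V_stall = √(2W/(ρ·S·CL,max)) = √(2 × 1118 / (1.007 × 2.02 × 1.19))
V_stall = √924 = 30.4 m/s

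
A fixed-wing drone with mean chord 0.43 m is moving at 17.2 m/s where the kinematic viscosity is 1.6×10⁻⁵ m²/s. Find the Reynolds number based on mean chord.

Re = 4.62×10^5

Re = v·c/ν = 17.2 × 0.43 / (1.6×10⁻⁵) = 4.62×10^5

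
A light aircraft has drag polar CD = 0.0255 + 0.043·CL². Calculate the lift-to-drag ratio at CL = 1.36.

CD = 0.0255 + 0.043 × 1.36² = 0.105
L/D = CL/CD = 1.36 / 0.105 = 12.9

L/D = 12.9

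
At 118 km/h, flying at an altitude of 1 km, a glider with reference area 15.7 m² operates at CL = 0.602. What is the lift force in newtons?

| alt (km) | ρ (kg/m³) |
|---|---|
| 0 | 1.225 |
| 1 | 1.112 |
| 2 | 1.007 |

At 1 km, from the table: ρ = 1.112 kg/m³.
Convert speed: v = 118 km/h ÷ 3.6 = 32.78 m/s.
L = ½ρv²S·CL = ½ × 1.112 × 32.78² × 15.7 × 0.602 = 5650 N ≈ 5.65 kN

L = 5650 N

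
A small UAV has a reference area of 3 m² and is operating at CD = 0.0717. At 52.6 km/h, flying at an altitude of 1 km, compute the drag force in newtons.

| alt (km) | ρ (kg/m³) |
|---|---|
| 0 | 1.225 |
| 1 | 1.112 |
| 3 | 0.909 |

D = 25.5 N

At 1 km, from the table: ρ = 1.112 kg/m³.
Convert speed: v = 52.6 km/h ÷ 3.6 = 14.61 m/s.
Dynamic pressure q = ½ρv² = ½ × 1.112 × 14.61² = 118.7 Pa.
D = q·S·CD = 118.7 × 3 × 0.0717 = 25.5 N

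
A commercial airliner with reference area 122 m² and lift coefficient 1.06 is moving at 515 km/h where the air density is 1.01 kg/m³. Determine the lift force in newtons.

Convert speed: v = 515 km/h ÷ 3.6 = 143.1 m/s.
Dynamic pressure q = ½ρv² = ½ × 1.01 × 143.1² = 10330 Pa.
L = q·S·CL = 10330 × 122 × 1.06 = 1.34×10^6 N ≈ 1340 kN

L = 1.34×10^6 N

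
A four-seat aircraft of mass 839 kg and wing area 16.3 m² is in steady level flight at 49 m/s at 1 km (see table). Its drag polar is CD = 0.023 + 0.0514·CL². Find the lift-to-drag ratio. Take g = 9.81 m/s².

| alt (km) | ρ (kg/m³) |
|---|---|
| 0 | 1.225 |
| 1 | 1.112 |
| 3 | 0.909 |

L/D = 12.5

At 1 km, from the table: ρ = 1.112 kg/m³.
In steady level flight, lift balances weight: W = mg = 839 × 9.81 = 8230.6 N.
Dynamic pressure q = 0.5 × 1.112 × 49² = 1335 Pa.
Required CL = L/(qS) = 8230.6/(1335·16.3) = 0.3782.
CD = 0.023 + 0.0514 × 0.3782² = 0.03035.
L/D = CL/CD = 0.3782 / 0.03035 = 12.5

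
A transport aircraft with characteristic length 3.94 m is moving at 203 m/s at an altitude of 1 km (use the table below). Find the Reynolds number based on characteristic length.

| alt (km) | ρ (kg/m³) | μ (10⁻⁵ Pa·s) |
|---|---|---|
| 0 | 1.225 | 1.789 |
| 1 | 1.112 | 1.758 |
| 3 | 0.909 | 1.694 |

Re = 5.06×10^7

At 1 km, from the table: ρ = 1.112 kg/m³, μ = 1.758×10⁻⁵ Pa·s.
Re = ρ·v·c/μ = 1.112 × 203 × 3.94 / (1.758×10⁻⁵) = 5.06×10^7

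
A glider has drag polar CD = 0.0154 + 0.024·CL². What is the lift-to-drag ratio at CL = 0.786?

CD = 0.0154 + 0.024 × 0.786² = 0.03023
L/D = CL/CD = 0.786 / 0.03023 = 26

L/D = 26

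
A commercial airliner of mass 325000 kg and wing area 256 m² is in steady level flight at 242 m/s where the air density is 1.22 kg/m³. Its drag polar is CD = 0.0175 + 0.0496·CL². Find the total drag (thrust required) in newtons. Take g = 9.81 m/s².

D = 2.15×10^5 N

Weight W = mg = 325000 × 9.81 = 3.1882×10^6 N; in level flight L = W.
q = ½ρv² = ½ × 1.22 × 242² = 35720 Pa.
Required CL = L/(qS) = 3.1882×10^6/(35720·256) = 0.3486.
CD = 0.0175 + 0.0496 × 0.3486² = 0.02353.
D = q·S·CD = 35720 × 256 × 0.02353 = 2.152×10^5 N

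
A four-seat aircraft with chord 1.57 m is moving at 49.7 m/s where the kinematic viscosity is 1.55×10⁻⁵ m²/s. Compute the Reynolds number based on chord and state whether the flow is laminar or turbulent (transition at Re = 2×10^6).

Re = v·c/ν = 49.7 × 1.57 / (1.55×10⁻⁵) = 5.03×10^6
Since 5.03×10^6 > 2×10^6, the flow is turbulent.

Re = 5.03×10^6 (turbulent)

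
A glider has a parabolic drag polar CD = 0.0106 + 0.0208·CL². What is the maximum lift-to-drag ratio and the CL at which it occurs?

(L/D)max = 33.7, at CL = 0.714

For CD = CD0 + K·CL², (L/D)max occurs at CL* = √(CD0/K) and equals 1/(2√(K·CD0)).
(L/D)max = 1/(2√(0.0208 × 0.0106)) = 1/(2 × 0.01485) = 33.7
CL* = √(0.0106/0.0208) = 0.714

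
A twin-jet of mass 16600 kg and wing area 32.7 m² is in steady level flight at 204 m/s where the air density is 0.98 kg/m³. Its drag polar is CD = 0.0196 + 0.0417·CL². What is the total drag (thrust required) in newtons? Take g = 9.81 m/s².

D = 14700 N

Weight W = mg = 16600 × 9.81 = 1.6285×10^5 N; in level flight L = W.
Dynamic pressure q = 0.5 × 0.98 × 204² = 20390 Pa.
CL = W/(q·S) = 1.6285×10^5 / (20390 × 32.7) = 0.2442.
CD = 0.0196 + 0.0417 × 0.2442² = 0.02209.
D = q·S·CD = 20390 × 32.7 × 0.02209 = 14730 N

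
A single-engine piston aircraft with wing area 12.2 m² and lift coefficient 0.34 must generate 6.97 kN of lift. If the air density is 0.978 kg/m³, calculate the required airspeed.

v = 58.6 m/s

L = ½ρv²S·CL ⇒ v = √(2L/(ρ·S·CL))
v = √(2 × 6970 / (0.978 × 12.2 × 0.34)) = √3436 = 58.6 m/s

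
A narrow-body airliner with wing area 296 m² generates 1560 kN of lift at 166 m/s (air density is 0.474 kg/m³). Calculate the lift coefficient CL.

CL = 0.807

From L = ½ρv²S·CL, rearranging gives CL = 2L/(ρv²S).
CL = 2 × 1.56×10^6 / (0.474 × 166² × 296) = 0.807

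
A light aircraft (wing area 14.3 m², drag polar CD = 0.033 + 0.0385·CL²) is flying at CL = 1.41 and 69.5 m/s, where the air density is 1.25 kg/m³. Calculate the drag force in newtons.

D = 4730 N

CD = 0.033 + 0.0385 × 1.41² = 0.1095
D = ½ρv²S·CD = ½ × 1.25 × 69.5² × 14.3 × 0.1095 = 4730 N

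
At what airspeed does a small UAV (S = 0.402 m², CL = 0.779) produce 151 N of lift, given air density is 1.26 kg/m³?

L = ½ρv²S·CL ⇒ v = √(2L/(ρ·S·CL))
v = √(2 × 151 / (1.26 × 0.402 × 0.779)) = √765.4 = 27.7 m/s

v = 27.7 m/s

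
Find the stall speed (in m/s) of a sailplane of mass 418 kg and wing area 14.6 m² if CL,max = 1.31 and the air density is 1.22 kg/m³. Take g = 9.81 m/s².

Weight W = mg = 418 × 9.81 = 4101 N.
V_stall = √(2W/(ρ·S·CL,max)) = √(2 × 4101 / (1.22 × 14.6 × 1.31))
V_stall = √351.5 = 18.7 m/s

V_stall = 18.7 m/s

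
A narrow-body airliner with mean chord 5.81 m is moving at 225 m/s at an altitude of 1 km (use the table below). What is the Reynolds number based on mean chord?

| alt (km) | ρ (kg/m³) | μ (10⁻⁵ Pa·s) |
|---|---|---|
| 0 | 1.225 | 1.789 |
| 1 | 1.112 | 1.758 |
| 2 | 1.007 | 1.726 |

Re = 8.27×10^7

At 1 km, from the table: ρ = 1.112 kg/m³, μ = 1.758×10⁻⁵ Pa·s.
Re = ρ·v·c/μ = 1.112 × 225 × 5.81 / (1.758×10⁻⁵) = 8.27×10^7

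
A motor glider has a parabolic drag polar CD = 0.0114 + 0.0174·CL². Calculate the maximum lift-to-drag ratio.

For CD = CD0 + K·CL², (L/D)max occurs at CL* = √(CD0/K) and equals 1/(2√(K·CD0)).
(L/D)max = 1/(2√(0.0174 × 0.0114)) = 1/(2 × 0.01408) = 35.5

(L/D)max = 35.5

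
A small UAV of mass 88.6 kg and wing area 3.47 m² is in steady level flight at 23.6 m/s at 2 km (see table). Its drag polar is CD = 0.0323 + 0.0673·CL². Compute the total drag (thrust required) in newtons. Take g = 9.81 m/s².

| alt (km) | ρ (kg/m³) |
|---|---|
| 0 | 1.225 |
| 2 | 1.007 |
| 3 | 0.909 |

D = 83.7 N

At 2 km, from the table: ρ = 1.007 kg/m³.
In steady level flight, lift balances weight: W = mg = 88.6 × 9.81 = 869.17 N.
q = ½ρv² = ½ × 1.007 × 23.6² = 280.4 Pa.
CL = W/(q·S) = 869.17 / (280.4 × 3.47) = 0.8932.
CD = 0.0323 + 0.0673 × 0.8932² = 0.08599.
D = q·S·CD = 280.4 × 3.47 × 0.08599 = 83.68 N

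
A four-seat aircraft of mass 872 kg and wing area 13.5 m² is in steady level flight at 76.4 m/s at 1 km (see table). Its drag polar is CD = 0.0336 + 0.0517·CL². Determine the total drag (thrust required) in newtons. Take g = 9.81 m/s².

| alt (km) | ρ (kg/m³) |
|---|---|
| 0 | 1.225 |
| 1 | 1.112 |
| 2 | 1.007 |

D = 1560 N

At 1 km, from the table: ρ = 1.112 kg/m³.
Level flight ⇒ L = W = m·g = 872 × 9.81 = 8554.3 N.
q = ½ρv² = ½ × 1.112 × 76.4² = 3245 Pa.
CL = 2W/(ρv²S) = 2×8554.3/(1.112×76.4²×13.5) = 0.1952.
CD = 0.0336 + 0.0517 × 0.1952² = 0.03557.
D = q·S·CD = 3245 × 13.5 × 0.03557 = 1558 N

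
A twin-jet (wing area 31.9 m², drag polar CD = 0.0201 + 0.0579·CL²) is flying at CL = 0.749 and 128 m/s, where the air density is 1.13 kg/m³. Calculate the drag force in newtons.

D = 15500 N

CD = 0.0201 + 0.0579 × 0.749² = 0.05258
D = ½ρv²S·CD = ½ × 1.13 × 128² × 31.9 × 0.05258 = 15500 N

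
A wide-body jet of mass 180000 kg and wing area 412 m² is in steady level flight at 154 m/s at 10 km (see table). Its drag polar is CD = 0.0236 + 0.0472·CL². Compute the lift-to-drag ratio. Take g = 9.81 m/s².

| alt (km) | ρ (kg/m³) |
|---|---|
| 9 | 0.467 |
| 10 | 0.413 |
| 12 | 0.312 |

At 10 km, from the table: ρ = 0.413 kg/m³.
Level flight ⇒ L = W = m·g = 180000 × 9.81 = 1.7658×10^6 N.
Dynamic pressure q = 0.5 × 0.413 × 154² = 4897 Pa.
CL = 2W/(ρv²S) = 2×1.7658×10^6/(0.413×154²×412) = 0.8752.
CD = 0.0236 + 0.0472 × 0.8752² = 0.05975.
L/D = CL/CD = 0.8752 / 0.05975 = 14.6

L/D = 14.6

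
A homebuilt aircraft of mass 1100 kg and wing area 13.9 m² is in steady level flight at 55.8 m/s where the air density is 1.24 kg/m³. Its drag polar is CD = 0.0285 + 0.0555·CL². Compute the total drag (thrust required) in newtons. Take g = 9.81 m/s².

Weight W = mg = 1100 × 9.81 = 10791 N; in level flight L = W.
q = ½ρv² = ½ × 1.24 × 55.8² = 1930 Pa.
CL = 2W/(ρv²S) = 2×10791/(1.24×55.8²×13.9) = 0.4021.
CD = 0.0285 + 0.0555 × 0.4021² = 0.03748.
D = q·S·CD = 1930 × 13.9 × 0.03748 = 1006 N

D = 1010 N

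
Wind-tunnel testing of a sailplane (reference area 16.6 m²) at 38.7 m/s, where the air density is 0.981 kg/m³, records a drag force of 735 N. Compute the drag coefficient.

From D = ½ρv²S·CD, rearranging gives CD = 2D/(ρv²S).
CD = 2 × 735 / (0.981 × 38.7² × 16.6) = 0.0603

CD = 0.0603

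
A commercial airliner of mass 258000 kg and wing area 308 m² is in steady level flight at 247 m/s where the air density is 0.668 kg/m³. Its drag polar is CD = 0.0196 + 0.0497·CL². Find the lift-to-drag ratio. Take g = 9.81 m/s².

In steady level flight, lift balances weight: W = mg = 258000 × 9.81 = 2.531×10^6 N.
q = ½ρv² = ½ × 0.668 × 247² = 20380 Pa.
Required CL = L/(qS) = 2.531×10^6/(20380·308) = 0.4033.
CD = 0.0196 + 0.0497 × 0.4033² = 0.02768.
L/D = CL/CD = 0.4033 / 0.02768 = 14.6

L/D = 14.6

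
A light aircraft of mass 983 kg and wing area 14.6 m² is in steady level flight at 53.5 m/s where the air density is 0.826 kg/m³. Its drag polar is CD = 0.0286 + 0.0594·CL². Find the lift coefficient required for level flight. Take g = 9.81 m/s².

CL = 0.559

Weight W = mg = 983 × 9.81 = 9643.2 N; in level flight L = W.
q = ½ρv² = ½ × 0.826 × 53.5² = 1182 Pa.
CL = 2W/(ρv²S) = 2×9643.2/(0.826×53.5²×14.6) = 0.5587.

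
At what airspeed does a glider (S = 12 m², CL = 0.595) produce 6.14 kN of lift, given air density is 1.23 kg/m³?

v = 37.4 m/s

L = ½ρv²S·CL ⇒ v = √(2L/(ρ·S·CL))
v = √(2 × 6140 / (1.23 × 12 × 0.595)) = √1398 = 37.4 m/s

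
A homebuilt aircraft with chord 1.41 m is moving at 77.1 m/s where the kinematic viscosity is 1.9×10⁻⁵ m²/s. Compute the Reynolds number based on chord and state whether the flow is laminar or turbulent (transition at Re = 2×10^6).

Re = v·c/ν = 77.1 × 1.41 / (1.9×10⁻⁵) = 5.72×10^6
Since 5.72×10^6 > 2×10^6, the flow is turbulent.

Re = 5.72×10^6 (turbulent)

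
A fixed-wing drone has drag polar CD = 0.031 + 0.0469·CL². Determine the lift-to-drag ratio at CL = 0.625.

CD = 0.031 + 0.0469 × 0.625² = 0.04932
L/D = CL/CD = 0.625 / 0.04932 = 12.7

L/D = 12.7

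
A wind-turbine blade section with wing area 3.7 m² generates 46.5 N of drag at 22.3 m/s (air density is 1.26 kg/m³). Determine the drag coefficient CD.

CD = 0.0401

From D = ½ρv²S·CD, rearranging gives CD = 2D/(ρv²S).
CD = 2 × 46.5 / (1.26 × 22.3² × 3.7) = 0.0401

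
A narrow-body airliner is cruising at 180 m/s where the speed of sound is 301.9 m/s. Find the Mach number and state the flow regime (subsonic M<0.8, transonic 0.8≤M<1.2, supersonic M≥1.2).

M = 0.596 (subsonic)

M = v/a = 180 / 301.9 = 0.596
M = 0.596 → subsonic.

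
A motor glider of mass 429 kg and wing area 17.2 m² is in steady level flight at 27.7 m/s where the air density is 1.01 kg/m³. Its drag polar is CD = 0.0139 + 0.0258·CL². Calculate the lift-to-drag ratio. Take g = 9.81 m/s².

Weight W = mg = 429 × 9.81 = 4208.5 N; in level flight L = W.
q = ½ρv² = ½ × 1.01 × 27.7² = 387.5 Pa.
Required CL = L/(qS) = 4208.5/(387.5·17.2) = 0.6315.
CD = 0.0139 + 0.0258 × 0.6315² = 0.02419.
L/D = CL/CD = 0.6315 / 0.02419 = 26.1

L/D = 26.1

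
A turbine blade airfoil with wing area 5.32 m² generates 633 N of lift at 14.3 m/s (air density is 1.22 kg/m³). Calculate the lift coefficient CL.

From L = ½ρv²S·CL, rearranging gives CL = 2L/(ρv²S).
CL = 2 × 633 / (1.22 × 14.3² × 5.32) = 0.954

CL = 0.954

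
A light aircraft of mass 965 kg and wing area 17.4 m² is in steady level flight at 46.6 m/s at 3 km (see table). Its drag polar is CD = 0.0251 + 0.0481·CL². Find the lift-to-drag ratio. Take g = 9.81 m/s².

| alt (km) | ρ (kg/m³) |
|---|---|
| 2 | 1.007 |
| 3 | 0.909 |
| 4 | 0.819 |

L/D = 13.9

At 3 km, from the table: ρ = 0.909 kg/m³.
Weight W = mg = 965 × 9.81 = 9466.6 N; in level flight L = W.
Dynamic pressure q = 0.5 × 0.909 × 46.6² = 987 Pa.
CL = 2W/(ρv²S) = 2×9466.6/(0.909×46.6²×17.4) = 0.5512.
CD = 0.0251 + 0.0481 × 0.5512² = 0.03972.
L/D = CL/CD = 0.5512 / 0.03972 = 13.9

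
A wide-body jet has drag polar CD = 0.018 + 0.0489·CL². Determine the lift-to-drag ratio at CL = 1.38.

L/D = 12.4

CD = 0.018 + 0.0489 × 1.38² = 0.1111
L/D = CL/CD = 1.38 / 0.1111 = 12.4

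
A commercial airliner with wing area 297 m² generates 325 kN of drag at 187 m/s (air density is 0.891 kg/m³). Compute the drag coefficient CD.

CD = 0.0702

From D = ½ρv²S·CD, rearranging gives CD = 2D/(ρv²S).
CD = 2 × 3.25×10^5 / (0.891 × 187² × 297) = 0.0702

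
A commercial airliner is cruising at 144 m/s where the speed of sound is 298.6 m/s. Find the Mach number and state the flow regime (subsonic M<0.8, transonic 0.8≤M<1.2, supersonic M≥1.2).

M = 0.482 (subsonic)

M = v/a = 144 / 298.6 = 0.482
M = 0.482 → subsonic.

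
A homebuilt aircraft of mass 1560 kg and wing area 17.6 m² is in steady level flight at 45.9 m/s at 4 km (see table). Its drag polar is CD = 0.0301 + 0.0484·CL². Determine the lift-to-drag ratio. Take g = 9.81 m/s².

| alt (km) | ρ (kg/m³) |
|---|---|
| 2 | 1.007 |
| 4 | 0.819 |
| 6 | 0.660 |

L/D = 12.7

At 4 km, from the table: ρ = 0.819 kg/m³.
Weight W = mg = 1560 × 9.81 = 15304 N; in level flight L = W.
q = ½ρv² = ½ × 0.819 × 45.9² = 862.7 Pa.
Required CL = L/(qS) = 15304/(862.7·17.6) = 1.008.
CD = 0.0301 + 0.0484 × 1.008² = 0.07926.
L/D = CL/CD = 1.008 / 0.07926 = 12.7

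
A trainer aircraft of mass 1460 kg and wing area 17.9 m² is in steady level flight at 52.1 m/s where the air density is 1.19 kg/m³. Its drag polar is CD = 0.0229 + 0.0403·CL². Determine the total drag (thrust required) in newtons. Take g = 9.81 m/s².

D = 948 N

Weight W = mg = 1460 × 9.81 = 14323 N; in level flight L = W.
Dynamic pressure q = 0.5 × 1.19 × 52.1² = 1615 Pa.
CL = 2W/(ρv²S) = 2×14323/(1.19×52.1²×17.9) = 0.4954.
CD = 0.0229 + 0.0403 × 0.4954² = 0.03279.
D = q·S·CD = 1615 × 17.9 × 0.03279 = 948 N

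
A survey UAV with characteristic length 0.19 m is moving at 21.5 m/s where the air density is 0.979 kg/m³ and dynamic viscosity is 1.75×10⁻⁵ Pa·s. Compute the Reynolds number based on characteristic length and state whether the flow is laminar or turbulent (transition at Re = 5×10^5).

Re = ρ·v·c/μ = 0.979 × 21.5 × 0.19 / (1.75×10⁻⁵) = 2.29×10^5
Since 2.29×10^5 < 5×10^5, the flow is laminar.

Re = 2.29×10^5 (laminar)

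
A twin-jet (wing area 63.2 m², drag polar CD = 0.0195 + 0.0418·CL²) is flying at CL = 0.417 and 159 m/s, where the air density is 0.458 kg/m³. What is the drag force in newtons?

CD = 0.0195 + 0.0418 × 0.417² = 0.02677
D = ½ρv²S·CD = ½ × 0.458 × 159² × 63.2 × 0.02677 = 9790 N

D = 9790 N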